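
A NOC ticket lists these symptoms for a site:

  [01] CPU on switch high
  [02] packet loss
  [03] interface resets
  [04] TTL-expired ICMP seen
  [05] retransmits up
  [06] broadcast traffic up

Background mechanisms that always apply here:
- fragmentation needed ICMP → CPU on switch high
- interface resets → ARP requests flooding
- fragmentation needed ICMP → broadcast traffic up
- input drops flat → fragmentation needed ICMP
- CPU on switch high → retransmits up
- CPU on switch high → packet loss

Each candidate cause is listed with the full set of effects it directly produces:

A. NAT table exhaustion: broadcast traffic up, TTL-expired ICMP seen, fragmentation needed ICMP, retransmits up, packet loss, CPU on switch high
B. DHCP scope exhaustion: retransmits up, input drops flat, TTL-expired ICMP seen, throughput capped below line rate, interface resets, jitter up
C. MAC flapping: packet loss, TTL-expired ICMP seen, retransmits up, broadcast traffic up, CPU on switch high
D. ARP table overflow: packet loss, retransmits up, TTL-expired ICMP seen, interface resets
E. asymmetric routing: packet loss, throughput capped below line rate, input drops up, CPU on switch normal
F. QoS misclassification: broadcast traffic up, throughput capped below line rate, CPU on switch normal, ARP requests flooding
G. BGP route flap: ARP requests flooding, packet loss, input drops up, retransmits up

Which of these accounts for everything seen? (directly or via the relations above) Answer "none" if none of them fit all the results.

Per-candidate check:
(A) NAT table exhaustion — does not account for interface resets
(B) DHCP scope exhaustion — accounts for every observation (CPU on switch high by input drops flat → fragmentation needed ICMP → CPU on switch high)
(C) MAC flapping — does not account for interface resets
(D) ARP table overflow — does not account for CPU on switch high, broadcast traffic up
(E) asymmetric routing — CPU on switch high miss; packet loss match; interface resets miss; TTL-expired ICMP seen miss; retransmits up miss; broadcast traffic up miss
(F) QoS misclassification — CPU on switch high miss; packet loss miss; interface resets miss; TTL-expired ICMP seen miss; retransmits up miss; broadcast traffic up match
(G) BGP route flap — CPU on switch high miss; packet loss match; interface resets miss; TTL-expired ICMP seen miss; retransmits up match; broadcast traffic up miss
Only (B) is consistent with every observation.

B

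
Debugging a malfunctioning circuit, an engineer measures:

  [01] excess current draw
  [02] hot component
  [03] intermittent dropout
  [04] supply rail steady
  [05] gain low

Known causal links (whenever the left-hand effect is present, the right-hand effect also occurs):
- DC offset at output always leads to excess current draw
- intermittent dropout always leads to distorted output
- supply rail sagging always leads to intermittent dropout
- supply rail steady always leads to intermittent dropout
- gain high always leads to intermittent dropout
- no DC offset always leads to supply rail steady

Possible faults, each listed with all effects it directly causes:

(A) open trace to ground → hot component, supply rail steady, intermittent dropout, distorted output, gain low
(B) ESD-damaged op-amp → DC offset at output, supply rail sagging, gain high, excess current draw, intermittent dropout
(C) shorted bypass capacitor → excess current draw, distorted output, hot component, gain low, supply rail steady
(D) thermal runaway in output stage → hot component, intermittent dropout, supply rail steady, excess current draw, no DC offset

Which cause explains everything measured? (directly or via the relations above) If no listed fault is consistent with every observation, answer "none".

Checking each candidate against the observations:
(A) open trace to ground — does not account for excess current draw
(B) ESD-damaged op-amp — fails on hot component, supply rail steady, gain low (predicts supply rail sagging, not supply rail steady; predicts gain high, not gain low)
(C) shorted bypass capacitor — accounts for every observation (intermittent dropout via supply rail steady → intermittent dropout)
(D) thermal runaway in output stage — does not account for gain low
(C) alone accounts for all the evidence.

C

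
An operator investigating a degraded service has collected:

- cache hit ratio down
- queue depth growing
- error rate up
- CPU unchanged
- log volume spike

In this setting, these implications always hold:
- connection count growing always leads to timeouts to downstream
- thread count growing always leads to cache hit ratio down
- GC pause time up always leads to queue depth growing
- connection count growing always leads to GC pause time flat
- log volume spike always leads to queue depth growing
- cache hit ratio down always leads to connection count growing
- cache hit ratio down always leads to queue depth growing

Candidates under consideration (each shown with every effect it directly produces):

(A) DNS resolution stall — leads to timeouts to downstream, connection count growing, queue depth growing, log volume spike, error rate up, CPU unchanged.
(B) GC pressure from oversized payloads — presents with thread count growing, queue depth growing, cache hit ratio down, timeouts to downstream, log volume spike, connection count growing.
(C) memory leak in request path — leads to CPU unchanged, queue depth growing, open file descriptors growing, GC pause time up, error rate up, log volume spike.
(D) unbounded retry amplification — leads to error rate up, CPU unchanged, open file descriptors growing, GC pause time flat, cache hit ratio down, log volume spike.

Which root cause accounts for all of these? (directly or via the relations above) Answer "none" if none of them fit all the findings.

D

Checking each candidate against the observations:
(A) DNS resolution stall — does not account for cache hit ratio down
(B) GC pressure from oversized payloads — does not account for error rate up, CPU unchanged
(C) memory leak in request path — does not account for cache hit ratio down
(D) unbounded retry amplification — accounts for every observation (queue depth growing by cache hit ratio down → queue depth growing)
(D) is the only candidate with no mismatches.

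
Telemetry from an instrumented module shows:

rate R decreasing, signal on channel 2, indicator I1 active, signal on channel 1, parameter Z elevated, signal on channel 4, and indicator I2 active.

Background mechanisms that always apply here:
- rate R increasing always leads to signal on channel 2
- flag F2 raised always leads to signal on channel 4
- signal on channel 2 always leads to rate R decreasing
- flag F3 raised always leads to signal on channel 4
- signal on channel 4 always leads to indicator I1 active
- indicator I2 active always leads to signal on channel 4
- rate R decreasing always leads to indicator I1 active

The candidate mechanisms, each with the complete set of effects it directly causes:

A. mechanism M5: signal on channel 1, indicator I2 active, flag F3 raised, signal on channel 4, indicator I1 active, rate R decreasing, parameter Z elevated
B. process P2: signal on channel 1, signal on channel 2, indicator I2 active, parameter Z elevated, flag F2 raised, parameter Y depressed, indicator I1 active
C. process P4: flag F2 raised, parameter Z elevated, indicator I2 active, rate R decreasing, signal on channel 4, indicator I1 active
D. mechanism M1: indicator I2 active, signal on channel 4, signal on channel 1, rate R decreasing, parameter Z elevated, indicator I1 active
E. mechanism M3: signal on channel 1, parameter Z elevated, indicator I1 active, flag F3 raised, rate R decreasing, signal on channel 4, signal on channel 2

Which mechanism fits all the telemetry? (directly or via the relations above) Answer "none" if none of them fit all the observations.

B

Per-candidate check:
(A) mechanism M5 — does not account for signal on channel 2
(B) process P2 — accounts for every observation (rate R decreasing by signal on channel 2 → rate R decreasing)
(C) process P4 — does not account for signal on channel 2, signal on channel 1
(D) mechanism M1 — does not account for signal on channel 2
(E) mechanism M3 — does not account for indicator I2 active
(B) alone accounts for all the evidence.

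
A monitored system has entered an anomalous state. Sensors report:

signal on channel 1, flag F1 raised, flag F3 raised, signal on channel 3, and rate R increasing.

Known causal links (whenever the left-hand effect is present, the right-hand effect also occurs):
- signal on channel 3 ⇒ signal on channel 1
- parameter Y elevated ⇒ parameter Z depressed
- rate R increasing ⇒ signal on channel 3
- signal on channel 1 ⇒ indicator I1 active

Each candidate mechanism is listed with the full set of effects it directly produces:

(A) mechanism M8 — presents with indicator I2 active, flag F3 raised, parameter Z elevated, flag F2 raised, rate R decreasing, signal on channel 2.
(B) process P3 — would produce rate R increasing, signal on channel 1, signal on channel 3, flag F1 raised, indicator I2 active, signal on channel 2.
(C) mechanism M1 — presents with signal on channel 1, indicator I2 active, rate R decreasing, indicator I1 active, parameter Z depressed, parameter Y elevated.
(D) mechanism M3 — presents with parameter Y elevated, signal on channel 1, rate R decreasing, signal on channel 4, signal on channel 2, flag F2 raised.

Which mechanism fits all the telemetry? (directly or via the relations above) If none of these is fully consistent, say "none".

none

Testing each hypothesis:
(A) mechanism M8 — signal on channel 1 miss; flag F1 raised miss; flag F3 raised match; signal on channel 3 miss; rate R increasing miss
(B) process P3 — does not account for flag F3 raised
(C) mechanism M1 — fails on flag F1 raised, flag F3 raised, signal on channel 3, rate R increasing (predicts rate R decreasing, not rate R increasing)
(D) mechanism M3 — signal on channel 1 match; flag F1 raised miss; flag F3 raised miss; signal on channel 3 miss; rate R increasing miss
Every candidate fails on at least one observation.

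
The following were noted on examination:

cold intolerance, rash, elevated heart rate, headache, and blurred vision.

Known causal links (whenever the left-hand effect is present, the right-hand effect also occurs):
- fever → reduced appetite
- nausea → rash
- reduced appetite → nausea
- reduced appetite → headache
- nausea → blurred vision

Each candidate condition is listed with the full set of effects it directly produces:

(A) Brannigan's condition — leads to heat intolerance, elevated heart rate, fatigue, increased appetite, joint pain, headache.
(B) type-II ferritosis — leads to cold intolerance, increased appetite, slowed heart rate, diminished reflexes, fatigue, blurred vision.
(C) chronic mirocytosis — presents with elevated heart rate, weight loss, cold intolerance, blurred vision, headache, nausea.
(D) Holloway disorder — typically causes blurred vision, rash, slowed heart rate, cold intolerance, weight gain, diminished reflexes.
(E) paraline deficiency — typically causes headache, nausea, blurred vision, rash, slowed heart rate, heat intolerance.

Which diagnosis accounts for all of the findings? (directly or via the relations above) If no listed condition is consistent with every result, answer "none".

C

For each candidate, compare predicted effects to what was observed:
(A) Brannigan's condition — fails on cold intolerance, rash, blurred vision (predicts heat intolerance, not cold intolerance)
(B) type-II ferritosis — cold intolerance yes; rash NO; elevated heart rate NO; headache NO; blurred vision yes
(C) chronic mirocytosis — cold intolerance yes; rash yes (via nausea → rash); elevated heart rate yes; headache yes; blurred vision yes
(D) Holloway disorder — cold intolerance yes; rash yes; elevated heart rate NO; headache NO; blurred vision yes
(E) paraline deficiency — fails on cold intolerance, elevated heart rate (predicts heat intolerance, not cold intolerance; predicts slowed heart rate, not elevated heart rate)
(C) is the only candidate with no mismatches.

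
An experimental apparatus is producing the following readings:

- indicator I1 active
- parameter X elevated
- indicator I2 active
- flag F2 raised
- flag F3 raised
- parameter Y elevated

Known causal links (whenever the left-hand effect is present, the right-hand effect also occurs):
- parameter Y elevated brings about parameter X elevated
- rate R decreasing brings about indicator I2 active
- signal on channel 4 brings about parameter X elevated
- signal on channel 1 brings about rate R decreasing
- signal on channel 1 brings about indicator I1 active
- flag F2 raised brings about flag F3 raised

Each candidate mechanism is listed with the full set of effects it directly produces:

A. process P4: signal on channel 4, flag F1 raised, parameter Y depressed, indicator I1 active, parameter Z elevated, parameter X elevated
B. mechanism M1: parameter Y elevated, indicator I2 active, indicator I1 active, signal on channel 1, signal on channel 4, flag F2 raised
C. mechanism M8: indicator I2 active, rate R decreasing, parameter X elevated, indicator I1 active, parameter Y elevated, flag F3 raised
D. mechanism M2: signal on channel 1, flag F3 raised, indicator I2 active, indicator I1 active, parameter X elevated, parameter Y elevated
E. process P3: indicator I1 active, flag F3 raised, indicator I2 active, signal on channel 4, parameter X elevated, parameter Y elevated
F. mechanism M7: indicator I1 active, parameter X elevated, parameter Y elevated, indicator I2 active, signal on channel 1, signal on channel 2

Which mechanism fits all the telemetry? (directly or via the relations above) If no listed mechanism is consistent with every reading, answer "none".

Testing each hypothesis:
(A) process P4 — indicator I1 active ✓; parameter X elevated ✓; indicator I2 active ✗; flag F2 raised ✗; flag F3 raised ✗; parameter Y elevated ✗
(B) mechanism M1 — indicator I1 active ✓; parameter X elevated ✓ (by parameter Y elevated → parameter X elevated); indicator I2 active ✓; flag F2 raised ✓; flag F3 raised ✓ (by flag F2 raised → flag F3 raised); parameter Y elevated ✓
(C) mechanism M8 — does not account for flag F2 raised
(D) mechanism M2 — indicator I1 active ✓; parameter X elevated ✓; indicator I2 active ✓; flag F2 raised ✗; flag F3 raised ✓; parameter Y elevated ✓
(E) process P3 — does not account for flag F2 raised
(F) mechanism M7 — indicator I1 active ✓; parameter X elevated ✓; indicator I2 active ✓; flag F2 raised ✗; flag F3 raised ✗; parameter Y elevated ✓
(B) alone accounts for all the evidence.

B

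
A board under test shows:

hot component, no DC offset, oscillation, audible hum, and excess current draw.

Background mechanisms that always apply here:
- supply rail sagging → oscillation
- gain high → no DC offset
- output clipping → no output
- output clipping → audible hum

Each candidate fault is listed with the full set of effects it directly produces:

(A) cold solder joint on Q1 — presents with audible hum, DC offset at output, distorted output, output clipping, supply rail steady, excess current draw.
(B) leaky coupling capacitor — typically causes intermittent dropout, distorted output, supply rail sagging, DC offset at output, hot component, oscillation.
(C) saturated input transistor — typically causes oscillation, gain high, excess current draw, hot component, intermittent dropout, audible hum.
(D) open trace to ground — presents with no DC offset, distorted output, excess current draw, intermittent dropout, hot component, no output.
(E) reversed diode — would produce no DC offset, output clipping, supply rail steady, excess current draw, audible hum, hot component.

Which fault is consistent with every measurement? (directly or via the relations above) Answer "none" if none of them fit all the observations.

For each candidate, compare predicted effects to what was observed:
(A) cold solder joint on Q1 — hot component -; no DC offset -; oscillation -; audible hum +; excess current draw +
(B) leaky coupling capacitor — fails on no DC offset, audible hum, excess current draw (predicts DC offset at output, not no DC offset)
(C) saturated input transistor — accounts for every observation (no DC offset through gain high → no DC offset)
(D) open trace to ground — hot component +; no DC offset +; oscillation -; audible hum -; excess current draw +
(E) reversed diode — hot component +; no DC offset +; oscillation -; audible hum +; excess current draw +
(C) is the only candidate with no mismatches.

C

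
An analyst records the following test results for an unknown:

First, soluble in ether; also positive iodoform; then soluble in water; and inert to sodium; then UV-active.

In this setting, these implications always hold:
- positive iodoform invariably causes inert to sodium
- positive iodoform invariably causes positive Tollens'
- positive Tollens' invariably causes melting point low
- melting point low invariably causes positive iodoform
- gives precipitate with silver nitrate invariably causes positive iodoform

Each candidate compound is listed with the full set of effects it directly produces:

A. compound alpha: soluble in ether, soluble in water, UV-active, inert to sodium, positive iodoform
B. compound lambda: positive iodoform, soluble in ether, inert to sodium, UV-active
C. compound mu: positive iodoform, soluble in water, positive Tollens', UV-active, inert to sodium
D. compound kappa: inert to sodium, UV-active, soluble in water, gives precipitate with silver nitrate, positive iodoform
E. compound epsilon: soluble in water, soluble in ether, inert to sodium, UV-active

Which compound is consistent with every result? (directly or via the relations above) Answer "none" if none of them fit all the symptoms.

Checking each candidate against the observations:
(A) compound alpha — accounts for every observation
(B) compound lambda — does not account for soluble in water
(C) compound mu — soluble in ether miss; positive iodoform match; soluble in water match; inert to sodium match; UV-active match
(D) compound kappa — soluble in ether miss; positive iodoform match; soluble in water match; inert to sodium match; UV-active match
(E) compound epsilon — soluble in ether match; positive iodoform miss; soluble in water match; inert to sodium match; UV-active match
Only (A) is consistent with every observation.

A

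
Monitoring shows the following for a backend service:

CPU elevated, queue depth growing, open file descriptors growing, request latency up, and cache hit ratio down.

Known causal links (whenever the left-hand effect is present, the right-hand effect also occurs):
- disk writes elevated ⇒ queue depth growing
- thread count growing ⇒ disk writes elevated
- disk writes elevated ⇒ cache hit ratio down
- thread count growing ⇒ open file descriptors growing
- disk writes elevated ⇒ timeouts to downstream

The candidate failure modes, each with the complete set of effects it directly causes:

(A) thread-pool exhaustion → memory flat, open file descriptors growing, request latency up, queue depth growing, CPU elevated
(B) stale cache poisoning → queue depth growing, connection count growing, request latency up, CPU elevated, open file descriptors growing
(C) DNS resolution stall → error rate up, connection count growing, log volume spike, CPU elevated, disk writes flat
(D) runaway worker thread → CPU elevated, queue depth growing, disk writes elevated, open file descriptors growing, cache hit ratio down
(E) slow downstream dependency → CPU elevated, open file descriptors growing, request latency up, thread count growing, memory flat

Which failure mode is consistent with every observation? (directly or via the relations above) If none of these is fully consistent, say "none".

Testing each hypothesis:
(A) thread-pool exhaustion — CPU elevated ✓; queue depth growing ✓; open file descriptors growing ✓; request latency up ✓; cache hit ratio down ✗
(B) stale cache poisoning — does not account for cache hit ratio down
(C) DNS resolution stall — does not account for queue depth growing, open file descriptors growing, request latency up, cache hit ratio down
(D) runaway worker thread — does not account for request latency up
(E) slow downstream dependency — accounts for every observation (queue depth growing through thread count growing → disk writes elevated → queue depth growing)
(E) is the only candidate with no mismatches.

E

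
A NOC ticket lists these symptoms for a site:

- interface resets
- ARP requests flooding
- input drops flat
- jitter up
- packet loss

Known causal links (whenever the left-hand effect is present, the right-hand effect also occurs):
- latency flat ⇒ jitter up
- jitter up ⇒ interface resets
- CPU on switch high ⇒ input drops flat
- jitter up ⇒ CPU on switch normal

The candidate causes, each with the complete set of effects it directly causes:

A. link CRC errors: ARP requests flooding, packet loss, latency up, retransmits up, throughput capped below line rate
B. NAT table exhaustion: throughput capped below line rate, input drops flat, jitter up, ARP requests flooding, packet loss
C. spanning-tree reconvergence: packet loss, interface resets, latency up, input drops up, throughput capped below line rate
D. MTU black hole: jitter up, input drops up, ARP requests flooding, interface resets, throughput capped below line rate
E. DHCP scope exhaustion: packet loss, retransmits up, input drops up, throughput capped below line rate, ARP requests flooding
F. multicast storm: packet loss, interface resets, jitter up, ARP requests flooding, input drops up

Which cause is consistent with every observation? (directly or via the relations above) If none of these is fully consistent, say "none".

Testing each hypothesis:
(A) link CRC errors — interface resets NO; ARP requests flooding yes; input drops flat NO; jitter up NO; packet loss yes
(B) NAT table exhaustion — interface resets yes (via jitter up → interface resets); ARP requests flooding yes; input drops flat yes; jitter up yes; packet loss yes
(C) spanning-tree reconvergence — fails on ARP requests flooding, input drops flat, jitter up (predicts input drops up, not input drops flat)
(D) MTU black hole — fails on input drops flat, packet loss (predicts input drops up, not input drops flat)
(E) DHCP scope exhaustion — interface resets NO; ARP requests flooding yes; input drops flat NO; jitter up NO; packet loss yes
(F) multicast storm — fails on input drops flat (predicts input drops up, not input drops flat)
(B) alone accounts for all the evidence.

B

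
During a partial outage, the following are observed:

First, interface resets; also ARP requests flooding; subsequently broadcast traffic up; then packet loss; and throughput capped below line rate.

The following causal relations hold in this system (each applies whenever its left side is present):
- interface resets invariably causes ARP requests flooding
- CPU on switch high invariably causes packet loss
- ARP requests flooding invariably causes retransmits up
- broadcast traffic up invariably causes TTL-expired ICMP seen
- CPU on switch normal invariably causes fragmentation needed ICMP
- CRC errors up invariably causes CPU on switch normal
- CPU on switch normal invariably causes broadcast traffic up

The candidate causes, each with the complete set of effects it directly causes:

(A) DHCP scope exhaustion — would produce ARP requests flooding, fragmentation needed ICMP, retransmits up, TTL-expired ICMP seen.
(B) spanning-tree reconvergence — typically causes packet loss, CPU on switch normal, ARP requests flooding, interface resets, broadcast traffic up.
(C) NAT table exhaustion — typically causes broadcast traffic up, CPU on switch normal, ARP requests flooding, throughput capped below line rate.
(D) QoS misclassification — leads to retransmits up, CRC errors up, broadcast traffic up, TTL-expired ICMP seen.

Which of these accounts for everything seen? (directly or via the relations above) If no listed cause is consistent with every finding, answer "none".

Testing each hypothesis:
(A) DHCP scope exhaustion — interface resets miss; ARP requests flooding match; broadcast traffic up miss; packet loss miss; throughput capped below line rate miss
(B) spanning-tree reconvergence — interface resets match; ARP requests flooding match; broadcast traffic up match; packet loss match; throughput capped below line rate miss
(C) NAT table exhaustion — does not account for interface resets, packet loss
(D) QoS misclassification — does not account for interface resets, ARP requests flooding, packet loss, throughput capped below line rate
Every candidate fails on at least one observation.

none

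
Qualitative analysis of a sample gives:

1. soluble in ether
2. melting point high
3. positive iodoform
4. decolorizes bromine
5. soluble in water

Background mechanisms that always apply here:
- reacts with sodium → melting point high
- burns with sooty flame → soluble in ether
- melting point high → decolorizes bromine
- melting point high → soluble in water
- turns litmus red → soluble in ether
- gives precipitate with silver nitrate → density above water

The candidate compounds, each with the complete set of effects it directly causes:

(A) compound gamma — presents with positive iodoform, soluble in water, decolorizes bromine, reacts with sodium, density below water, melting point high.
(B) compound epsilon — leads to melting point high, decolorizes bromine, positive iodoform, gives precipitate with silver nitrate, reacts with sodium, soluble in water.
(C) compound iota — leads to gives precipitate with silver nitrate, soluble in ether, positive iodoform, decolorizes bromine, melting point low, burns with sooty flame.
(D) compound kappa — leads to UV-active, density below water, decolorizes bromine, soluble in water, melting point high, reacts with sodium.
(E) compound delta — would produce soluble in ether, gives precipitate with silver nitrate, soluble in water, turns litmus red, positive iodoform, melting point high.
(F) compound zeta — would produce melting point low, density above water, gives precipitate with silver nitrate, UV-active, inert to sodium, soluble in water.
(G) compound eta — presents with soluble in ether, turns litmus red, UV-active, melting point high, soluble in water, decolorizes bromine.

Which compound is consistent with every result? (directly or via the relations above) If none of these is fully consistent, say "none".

E

Testing each hypothesis:
(A) compound gamma — soluble in ether ✗; melting point high ✓; positive iodoform ✓; decolorizes bromine ✓; soluble in water ✓
(B) compound epsilon — soluble in ether ✗; melting point high ✓; positive iodoform ✓; decolorizes bromine ✓; soluble in water ✓
(C) compound iota — fails on melting point high, soluble in water (predicts melting point low, not melting point high)
(D) compound kappa — soluble in ether ✗; melting point high ✓; positive iodoform ✗; decolorizes bromine ✓; soluble in water ✓
(E) compound delta — accounts for every observation (decolorizes bromine by melting point high → decolorizes bromine)
(F) compound zeta — soluble in ether ✗; melting point high ✗; positive iodoform ✗; decolorizes bromine ✗; soluble in water ✓
(G) compound eta — does not account for positive iodoform
Only (E) is consistent with every observation.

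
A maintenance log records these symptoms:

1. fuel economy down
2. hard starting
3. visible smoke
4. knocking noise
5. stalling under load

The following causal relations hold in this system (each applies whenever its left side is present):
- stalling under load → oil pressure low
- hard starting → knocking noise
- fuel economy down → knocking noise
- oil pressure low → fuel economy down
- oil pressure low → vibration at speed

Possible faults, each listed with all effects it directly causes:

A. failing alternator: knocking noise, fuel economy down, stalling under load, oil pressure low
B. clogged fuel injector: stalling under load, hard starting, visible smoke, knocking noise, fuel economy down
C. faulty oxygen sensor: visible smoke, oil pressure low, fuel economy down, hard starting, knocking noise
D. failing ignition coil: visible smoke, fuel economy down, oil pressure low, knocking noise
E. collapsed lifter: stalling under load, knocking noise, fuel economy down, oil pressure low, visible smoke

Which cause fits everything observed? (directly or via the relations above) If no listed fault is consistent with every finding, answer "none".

B

For each candidate, compare predicted effects to what was observed:
(A) failing alternator — fuel economy down +; hard starting -; visible smoke -; knocking noise +; stalling under load +
(B) clogged fuel injector — accounts for every observation
(C) faulty oxygen sensor — fuel economy down +; hard starting +; visible smoke +; knocking noise +; stalling under load -
(D) failing ignition coil — does not account for hard starting, stalling under load
(E) collapsed lifter — fuel economy down +; hard starting -; visible smoke +; knocking noise +; stalling under load +
(B) is the only candidate with no mismatches.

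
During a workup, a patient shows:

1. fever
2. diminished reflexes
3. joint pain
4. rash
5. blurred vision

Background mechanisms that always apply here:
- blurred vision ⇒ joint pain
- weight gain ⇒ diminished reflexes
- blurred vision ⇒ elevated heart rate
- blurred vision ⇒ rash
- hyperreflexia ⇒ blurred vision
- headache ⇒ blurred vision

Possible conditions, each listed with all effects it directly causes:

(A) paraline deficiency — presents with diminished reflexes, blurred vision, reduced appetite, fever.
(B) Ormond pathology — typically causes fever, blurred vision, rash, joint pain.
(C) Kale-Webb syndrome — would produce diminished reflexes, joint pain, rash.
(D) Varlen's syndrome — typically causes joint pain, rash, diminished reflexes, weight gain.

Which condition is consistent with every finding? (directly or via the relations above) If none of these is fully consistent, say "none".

A

Testing each hypothesis:
(A) paraline deficiency — fever match; diminished reflexes match; joint pain match (by blurred vision → joint pain); rash match (by blurred vision → rash); blurred vision match
(B) Ormond pathology — does not account for diminished reflexes
(C) Kale-Webb syndrome — fever miss; diminished reflexes match; joint pain match; rash match; blurred vision miss
(D) Varlen's syndrome — fever miss; diminished reflexes match; joint pain match; rash match; blurred vision miss
Only (A) is consistent with every observation.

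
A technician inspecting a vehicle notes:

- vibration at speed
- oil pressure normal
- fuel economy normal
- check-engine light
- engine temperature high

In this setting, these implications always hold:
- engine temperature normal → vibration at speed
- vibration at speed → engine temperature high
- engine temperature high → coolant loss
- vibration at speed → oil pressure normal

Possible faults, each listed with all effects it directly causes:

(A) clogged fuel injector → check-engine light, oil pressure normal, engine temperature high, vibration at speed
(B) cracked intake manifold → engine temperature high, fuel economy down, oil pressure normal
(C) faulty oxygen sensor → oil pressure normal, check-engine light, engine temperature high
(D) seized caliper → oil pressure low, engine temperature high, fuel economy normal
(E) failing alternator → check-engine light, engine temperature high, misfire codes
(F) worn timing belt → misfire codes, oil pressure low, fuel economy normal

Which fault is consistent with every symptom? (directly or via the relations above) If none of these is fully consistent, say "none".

Per-candidate check:
(A) clogged fuel injector — does not account for fuel economy normal
(B) cracked intake manifold — vibration at speed -; oil pressure normal +; fuel economy normal -; check-engine light -; engine temperature high +
(C) faulty oxygen sensor — vibration at speed -; oil pressure normal +; fuel economy normal -; check-engine light +; engine temperature high +
(D) seized caliper — vibration at speed -; oil pressure normal -; fuel economy normal +; check-engine light -; engine temperature high +
(E) failing alternator — does not account for vibration at speed, oil pressure normal, fuel economy normal
(F) worn timing belt — vibration at speed -; oil pressure normal -; fuel economy normal +; check-engine light -; engine temperature high -
No candidate is consistent with all observations.

none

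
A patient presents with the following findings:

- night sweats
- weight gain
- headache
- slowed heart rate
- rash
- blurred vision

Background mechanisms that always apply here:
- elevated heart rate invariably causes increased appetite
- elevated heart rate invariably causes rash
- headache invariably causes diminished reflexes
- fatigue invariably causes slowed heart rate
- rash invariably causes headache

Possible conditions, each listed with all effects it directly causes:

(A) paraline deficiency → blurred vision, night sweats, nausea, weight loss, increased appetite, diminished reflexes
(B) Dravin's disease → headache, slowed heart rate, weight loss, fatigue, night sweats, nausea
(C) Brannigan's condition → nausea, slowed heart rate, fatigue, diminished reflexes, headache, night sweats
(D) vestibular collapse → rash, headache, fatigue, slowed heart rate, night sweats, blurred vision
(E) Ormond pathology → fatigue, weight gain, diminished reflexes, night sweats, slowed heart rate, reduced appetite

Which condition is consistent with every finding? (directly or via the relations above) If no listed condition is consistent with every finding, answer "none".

none

For each candidate, compare predicted effects to what was observed:
(A) paraline deficiency — night sweats yes; weight gain NO; headache NO; slowed heart rate NO; rash NO; blurred vision yes
(B) Dravin's disease — night sweats yes; weight gain NO; headache yes; slowed heart rate yes; rash NO; blurred vision NO
(C) Brannigan's condition — night sweats yes; weight gain NO; headache yes; slowed heart rate yes; rash NO; blurred vision NO
(D) vestibular collapse — night sweats yes; weight gain NO; headache yes; slowed heart rate yes; rash yes; blurred vision yes
(E) Ormond pathology — does not account for headache, rash, blurred vision
No candidate is consistent with all observations.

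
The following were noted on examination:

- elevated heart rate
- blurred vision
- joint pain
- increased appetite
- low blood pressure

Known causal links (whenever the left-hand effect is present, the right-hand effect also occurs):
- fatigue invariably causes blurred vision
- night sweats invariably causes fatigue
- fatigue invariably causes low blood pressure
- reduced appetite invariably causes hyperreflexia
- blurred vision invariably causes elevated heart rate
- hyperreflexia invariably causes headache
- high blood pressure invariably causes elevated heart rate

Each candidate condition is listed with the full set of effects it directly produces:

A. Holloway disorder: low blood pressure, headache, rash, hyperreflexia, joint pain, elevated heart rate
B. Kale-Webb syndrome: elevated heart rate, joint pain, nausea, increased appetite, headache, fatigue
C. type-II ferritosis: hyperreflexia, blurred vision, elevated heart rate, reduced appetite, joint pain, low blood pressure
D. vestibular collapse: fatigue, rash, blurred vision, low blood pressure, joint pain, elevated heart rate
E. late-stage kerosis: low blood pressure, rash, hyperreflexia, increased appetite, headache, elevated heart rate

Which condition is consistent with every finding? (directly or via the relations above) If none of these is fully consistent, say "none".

B

Checking each candidate against the observations:
(A) Holloway disorder — elevated heart rate ✓; blurred vision ✗; joint pain ✓; increased appetite ✗; low blood pressure ✓
(B) Kale-Webb syndrome — elevated heart rate ✓; blurred vision ✓ (through fatigue → blurred vision); joint pain ✓; increased appetite ✓; low blood pressure ✓ (through fatigue → low blood pressure)
(C) type-II ferritosis — elevated heart rate ✓; blurred vision ✓; joint pain ✓; increased appetite ✗; low blood pressure ✓
(D) vestibular collapse — does not account for increased appetite
(E) late-stage kerosis — elevated heart rate ✓; blurred vision ✗; joint pain ✗; increased appetite ✓; low blood pressure ✓
(B) is the only candidate with no mismatches.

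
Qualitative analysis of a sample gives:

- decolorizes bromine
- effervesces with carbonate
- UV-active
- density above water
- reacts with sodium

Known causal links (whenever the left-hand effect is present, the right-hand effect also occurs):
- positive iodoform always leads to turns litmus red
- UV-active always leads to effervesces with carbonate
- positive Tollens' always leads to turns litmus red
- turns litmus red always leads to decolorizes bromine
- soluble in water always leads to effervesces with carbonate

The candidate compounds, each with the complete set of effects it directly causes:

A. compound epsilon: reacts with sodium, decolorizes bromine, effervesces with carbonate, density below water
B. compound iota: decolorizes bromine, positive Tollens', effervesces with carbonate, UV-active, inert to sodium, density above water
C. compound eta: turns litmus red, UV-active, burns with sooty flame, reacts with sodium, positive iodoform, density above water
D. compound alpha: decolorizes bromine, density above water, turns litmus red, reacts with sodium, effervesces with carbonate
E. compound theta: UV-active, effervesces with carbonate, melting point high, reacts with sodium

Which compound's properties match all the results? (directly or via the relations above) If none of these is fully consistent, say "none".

C

Testing each hypothesis:
(A) compound epsilon — fails on UV-active, density above water (predicts density below water, not density above water)
(B) compound iota — fails on reacts with sodium (predicts inert to sodium, not reacts with sodium)
(C) compound eta — decolorizes bromine + (via turns litmus red → decolorizes bromine); effervesces with carbonate + (via UV-active → effervesces with carbonate); UV-active +; density above water +; reacts with sodium +
(D) compound alpha — decolorizes bromine +; effervesces with carbonate +; UV-active -; density above water +; reacts with sodium +
(E) compound theta — decolorizes bromine -; effervesces with carbonate +; UV-active +; density above water -; reacts with sodium +
Only (C) is consistent with every observation.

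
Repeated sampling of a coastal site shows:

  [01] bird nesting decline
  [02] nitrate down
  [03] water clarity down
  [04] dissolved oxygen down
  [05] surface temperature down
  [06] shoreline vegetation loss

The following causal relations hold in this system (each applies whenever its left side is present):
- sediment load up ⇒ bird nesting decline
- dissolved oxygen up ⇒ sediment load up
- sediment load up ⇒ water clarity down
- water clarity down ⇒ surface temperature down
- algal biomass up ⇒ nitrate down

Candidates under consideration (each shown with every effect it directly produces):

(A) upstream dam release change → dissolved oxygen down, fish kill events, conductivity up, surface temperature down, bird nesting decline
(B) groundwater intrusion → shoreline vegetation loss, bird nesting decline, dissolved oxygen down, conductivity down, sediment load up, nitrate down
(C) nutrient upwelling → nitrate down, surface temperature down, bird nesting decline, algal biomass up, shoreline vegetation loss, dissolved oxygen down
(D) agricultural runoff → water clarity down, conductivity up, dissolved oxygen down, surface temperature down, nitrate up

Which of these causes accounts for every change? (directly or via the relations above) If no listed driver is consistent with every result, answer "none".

B

Per-candidate check:
(A) upstream dam release change — bird nesting decline yes; nitrate down NO; water clarity down NO; dissolved oxygen down yes; surface temperature down yes; shoreline vegetation loss NO
(B) groundwater intrusion — accounts for every observation (water clarity down by sediment load up → water clarity down)
(C) nutrient upwelling — bird nesting decline yes; nitrate down yes; water clarity down NO; dissolved oxygen down yes; surface temperature down yes; shoreline vegetation loss yes
(D) agricultural runoff — bird nesting decline NO; nitrate down NO; water clarity down yes; dissolved oxygen down yes; surface temperature down yes; shoreline vegetation loss NO
(B) is the only candidate with no mismatches.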